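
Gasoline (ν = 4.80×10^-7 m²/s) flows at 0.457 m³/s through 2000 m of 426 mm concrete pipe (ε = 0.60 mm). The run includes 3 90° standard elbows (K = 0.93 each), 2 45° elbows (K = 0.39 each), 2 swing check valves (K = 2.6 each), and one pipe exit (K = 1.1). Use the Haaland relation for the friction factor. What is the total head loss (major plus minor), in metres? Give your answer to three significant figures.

V = 4Q/(πD²) = 3.206 m/s; V²/2g = 0.5240 m
Re = 2.85×10^6, ε/D = 0.00141 → f = 0.02150 (Haaland)
Major: h_f = f(L/D)·V²/2g = 0.02150·4695·0.5240 = 52.88 m
Minor: ΣK = 9.87; h_m = ΣK·V²/2g = 5.172 m
Total H_L = 52.88 + 5.172 = 58.06 m

H_L ≈ 58.1 m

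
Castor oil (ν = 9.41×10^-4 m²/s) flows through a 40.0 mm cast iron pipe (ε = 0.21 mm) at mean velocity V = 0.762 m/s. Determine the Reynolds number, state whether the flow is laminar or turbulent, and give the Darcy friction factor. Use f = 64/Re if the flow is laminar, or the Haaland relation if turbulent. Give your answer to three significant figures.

Re ≈ 32.4; laminar; f = 64/Re ≈ 1.98

Re = VD/ν = 0.7620·0.0400/9.41×10^-4 = 32.4
Re < 2300 → laminar → f = 64/Re = 1.976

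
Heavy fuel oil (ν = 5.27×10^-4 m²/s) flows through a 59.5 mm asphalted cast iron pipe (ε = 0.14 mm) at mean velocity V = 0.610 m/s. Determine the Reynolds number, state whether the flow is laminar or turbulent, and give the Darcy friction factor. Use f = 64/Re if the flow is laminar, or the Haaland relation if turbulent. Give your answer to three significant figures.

Re = VD/ν = 0.6100·0.0595/5.27×10^-4 = 68.9
Re < 2300 → laminar → f = 64/Re = 0.9293

Re ≈ 68.9; laminar; f = 64/Re ≈ 0.929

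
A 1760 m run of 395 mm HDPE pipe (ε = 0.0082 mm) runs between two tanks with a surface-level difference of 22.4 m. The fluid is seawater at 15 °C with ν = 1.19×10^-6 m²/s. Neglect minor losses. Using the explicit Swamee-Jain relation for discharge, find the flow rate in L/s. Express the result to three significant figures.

Swamee-Jain (Type II): Q = -0.965·√(gD⁵h_f/L)·ln[ε/(3.7D) + √(3.17ν²L/(gD³h_f))]
√(gD⁵h_f/L) = √(9.81·0.395⁵·22.4/1760) = 0.03465
ε/(3.7D) = 5.61×10^-6; √(3.17ν²L/(gD³h_f)) = 2.42×10^-5
Q = -0.965·0.03465·ln(2.976×10^-5) = 0.3485 m³/s
Check: V = 2.84 m/s, Re = 9.44×10^5, f = 0.01220, h_f = 22.4 m ≈ 22.4 m ✓

Q ≈ 348 L/s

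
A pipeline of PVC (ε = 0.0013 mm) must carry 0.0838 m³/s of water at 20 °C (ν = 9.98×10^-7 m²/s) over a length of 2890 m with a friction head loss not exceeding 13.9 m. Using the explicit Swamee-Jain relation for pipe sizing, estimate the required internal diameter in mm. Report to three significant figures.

D ≈ 282 mm

Swamee-Jain (Type III): D = 0.66·[ε^1.25·(LQ²/(gh_f))^4.75 + ν·Q^9.4·(L/(gh_f))^5.2]^0.04
LQ²/(gh_f) = 0.1488; L/(gh_f) = 21.19
Term 1 = ε^1.25·(…)^4.75 = 5.16×10^-12; Term 2 = ν·Q^9.4·(…)^5.2 = 5.94×10^-10
D = 0.66·(5.16×10^-12 + 5.94×10^-10)^0.04 = 0.2823 m = 282 mm
Check: V = 1.34 m/s, Re = 3.79×10^5, f = 0.01383, h_f = 12.9 m ≈ 13.9 m ✓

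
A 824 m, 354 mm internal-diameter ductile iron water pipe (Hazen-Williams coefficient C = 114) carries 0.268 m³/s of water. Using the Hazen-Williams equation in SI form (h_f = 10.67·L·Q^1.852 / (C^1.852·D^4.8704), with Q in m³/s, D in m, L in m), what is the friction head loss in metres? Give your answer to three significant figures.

h_f = 10.67·824·0.268^1.852 / (114^1.852·0.354^4.8704) = 18.71 m

h_f ≈ 18.7 m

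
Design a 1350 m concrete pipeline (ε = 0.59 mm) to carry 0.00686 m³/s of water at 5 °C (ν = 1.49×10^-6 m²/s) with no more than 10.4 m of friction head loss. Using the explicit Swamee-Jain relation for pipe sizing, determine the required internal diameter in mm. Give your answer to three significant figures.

Swamee-Jain (Type III): D = 0.66·[ε^1.25·(LQ²/(gh_f))^4.75 + ν·Q^9.4·(L/(gh_f))^5.2]^0.04
LQ²/(gh_f) = 6.227×10^-4; L/(gh_f) = 13.23
Term 1 = ε^1.25·(…)^4.75 = 5.45×10^-20; Term 2 = ν·Q^9.4·(…)^5.2 = 4.65×10^-21
D = 0.66·(5.45×10^-20 + 4.65×10^-21)^0.04 = 0.1123 m = 112 mm
Check: V = 0.692 m/s, Re = 5.22×10^4, f = 0.03287, h_f = 9.65 m ≈ 10.4 m ✓

D ≈ 112 mm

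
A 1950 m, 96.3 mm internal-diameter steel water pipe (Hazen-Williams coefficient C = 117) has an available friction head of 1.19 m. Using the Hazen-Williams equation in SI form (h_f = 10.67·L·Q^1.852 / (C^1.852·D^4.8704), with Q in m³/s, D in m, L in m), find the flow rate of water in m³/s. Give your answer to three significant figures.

Q ≈ 0.00127 m³/s

Rearranging: Q = [h_f·C^1.852·D^4.8704 / (10.67·L)]^(1/1.852)
Q = [1.19·117^1.852·0.0963^4.8704 / (10.67·1950)]^0.540 = 0.001272 m³/s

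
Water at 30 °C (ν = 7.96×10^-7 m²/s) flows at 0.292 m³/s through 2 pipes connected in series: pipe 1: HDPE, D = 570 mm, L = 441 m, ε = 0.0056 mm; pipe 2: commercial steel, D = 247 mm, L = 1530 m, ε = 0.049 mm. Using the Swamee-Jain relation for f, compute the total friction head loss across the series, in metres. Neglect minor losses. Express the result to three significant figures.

Pipe 1: V = 1.144 m/s, Re = 8.19×10^5, ε/D = 9.82×10^-6, f = 0.01222, h_1 = f(L/D)V²/2g = 0.6310 m
Pipe 2: V = 6.094 m/s, Re = 1.89×10^6, ε/D = 1.98×10^-4, f = 0.01433, h_2 = f(L/D)V²/2g = 168.0 m
Series → Q common, losses add: H = Σh = 168.6 m

H ≈ 169 m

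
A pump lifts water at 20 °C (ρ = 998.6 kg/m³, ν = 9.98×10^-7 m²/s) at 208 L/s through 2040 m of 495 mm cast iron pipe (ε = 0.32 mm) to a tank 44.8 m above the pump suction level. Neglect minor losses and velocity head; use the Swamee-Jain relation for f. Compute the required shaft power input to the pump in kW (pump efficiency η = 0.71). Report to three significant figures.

V = 4Q/(πD²) = 1.081 m/s; Re = 5.36×10^5; ε/D = 6.46×10^-4; f = 0.01858
h_f = f(L/D)V²/2g = 4.560 m
Total head H = z + h_f = 44.8 + 4.560 = 49.36 m
P_hyd = ρgQH = 998.6·9.81·0.208·49.36 = 100.6 kW
P_shaft = P_hyd/η = 100.6/0.71 = 141.7 kW

P_shaft ≈ 142 kW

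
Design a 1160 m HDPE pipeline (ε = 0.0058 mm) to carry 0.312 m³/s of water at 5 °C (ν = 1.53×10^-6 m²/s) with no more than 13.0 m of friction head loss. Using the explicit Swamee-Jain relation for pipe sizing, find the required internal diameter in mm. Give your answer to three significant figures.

D ≈ 396 mm

Swamee-Jain (Type III): D = 0.66·[ε^1.25·(LQ²/(gh_f))^4.75 + ν·Q^9.4·(L/(gh_f))^5.2]^0.04
LQ²/(gh_f) = 0.8854; L/(gh_f) = 9.096
Term 1 = ε^1.25·(…)^4.75 = 1.60×10^-7; Term 2 = ν·Q^9.4·(…)^5.2 = 2.60×10^-6
D = 0.66·(1.60×10^-7 + 2.60×10^-6)^0.04 = 0.3956 m = 396 mm
Check: V = 2.54 m/s, Re = 6.56×10^5, f = 0.01275, h_f = 12.3 m ≈ 13.0 m ✓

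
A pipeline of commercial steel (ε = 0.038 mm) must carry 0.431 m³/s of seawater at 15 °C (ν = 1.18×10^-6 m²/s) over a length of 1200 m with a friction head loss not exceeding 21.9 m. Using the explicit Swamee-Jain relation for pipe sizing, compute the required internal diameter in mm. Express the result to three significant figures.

D ≈ 410 mm

Swamee-Jain (Type III): D = 0.66·[ε^1.25·(LQ²/(gh_f))^4.75 + ν·Q^9.4·(L/(gh_f))^5.2]^0.04
LQ²/(gh_f) = 1.038; L/(gh_f) = 5.586
Term 1 = ε^1.25·(…)^4.75 = 3.55×10^-6; Term 2 = ν·Q^9.4·(…)^5.2 = 3.32×10^-6
D = 0.66·(3.55×10^-6 + 3.32×10^-6)^0.04 = 0.4102 m = 410 mm
Check: V = 3.26 m/s, Re = 1.13×10^6, f = 0.01326, h_f = 21.0 m ≈ 21.9 m ✓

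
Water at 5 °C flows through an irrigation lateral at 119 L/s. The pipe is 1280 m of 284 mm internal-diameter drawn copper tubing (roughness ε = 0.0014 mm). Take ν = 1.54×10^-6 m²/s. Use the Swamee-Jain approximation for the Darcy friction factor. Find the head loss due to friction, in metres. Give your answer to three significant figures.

h_f ≈ 11.4 m

V = 4Q/(πD²) = 4·0.119/(π·0.284²) = 1.879 m/s
Re = VD/ν = 1.879·0.284/1.54×10^-6 = 3.46×10^5 → turbulent
ε/D = 0.0014/284 = 4.93×10^-6
Swamee-Jain: f = 0.01406
h_f = f(L/D)V²/(2g) = 0.01406·(1280/0.284)·1.879²/(2·9.81) = 11.40 m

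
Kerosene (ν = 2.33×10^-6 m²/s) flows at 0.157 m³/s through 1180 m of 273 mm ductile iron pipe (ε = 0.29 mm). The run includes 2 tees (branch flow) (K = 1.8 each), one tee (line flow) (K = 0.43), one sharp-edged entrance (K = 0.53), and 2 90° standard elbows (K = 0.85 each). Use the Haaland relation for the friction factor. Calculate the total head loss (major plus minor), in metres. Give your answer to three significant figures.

H_L ≈ 35.2 m

V = 4Q/(πD²) = 2.682 m/s; V²/2g = 0.3667 m
Re = 3.14×10^5, ε/D = 0.00106 → f = 0.02075 (Haaland)
Major: h_f = f(L/D)·V²/2g = 0.02075·4322·0.3667 = 32.88 m
Minor: ΣK = 6.26; h_m = ΣK·V²/2g = 2.295 m
Total H_L = 32.88 + 2.295 = 35.18 m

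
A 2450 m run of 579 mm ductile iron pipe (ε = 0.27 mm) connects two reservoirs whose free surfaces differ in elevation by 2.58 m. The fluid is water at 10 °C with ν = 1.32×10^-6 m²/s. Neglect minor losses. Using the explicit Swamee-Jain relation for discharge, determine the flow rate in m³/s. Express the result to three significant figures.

Swamee-Jain (Type II): Q = -0.965·√(gD⁵h_f/L)·ln[ε/(3.7D) + √(3.17ν²L/(gD³h_f))]
√(gD⁵h_f/L) = √(9.81·0.579⁵·2.58/2450) = 0.02593
ε/(3.7D) = 1.26×10^-4; √(3.17ν²L/(gD³h_f)) = 5.25×10^-5
Q = -0.965·0.02593·ln(1.785×10^-4) = 0.2159 m³/s
Check: V = 0.820 m/s, Re = 3.60×10^5, f = 0.01791, h_f = 2.60 m ≈ 2.58 m ✓

Q ≈ 0.216 m³/s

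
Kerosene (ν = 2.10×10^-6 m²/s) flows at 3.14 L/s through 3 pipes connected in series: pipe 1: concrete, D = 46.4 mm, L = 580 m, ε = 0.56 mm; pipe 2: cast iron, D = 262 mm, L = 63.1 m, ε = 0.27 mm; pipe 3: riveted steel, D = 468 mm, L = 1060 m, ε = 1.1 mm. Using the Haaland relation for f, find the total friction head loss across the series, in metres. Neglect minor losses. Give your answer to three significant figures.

Pipe 1: V = 1.857 m/s, Re = 4.10×10^4, ε/D = 0.0121, f = 0.04172, h_1 = f(L/D)V²/2g = 91.66 m
Pipe 2: V = 0.05824 m/s, Re = 7270, ε/D = 0.00103, f = 0.03491, h_2 = f(L/D)V²/2g = 0.001453 m
Pipe 3: V = 0.01825 m/s, Re = 4070, ε/D = 0.00235, f = 0.04223, h_3 = f(L/D)V²/2g = 0.001624 m
Series → Q common, losses add: H = Σh = 91.66 m

H ≈ 91.7 m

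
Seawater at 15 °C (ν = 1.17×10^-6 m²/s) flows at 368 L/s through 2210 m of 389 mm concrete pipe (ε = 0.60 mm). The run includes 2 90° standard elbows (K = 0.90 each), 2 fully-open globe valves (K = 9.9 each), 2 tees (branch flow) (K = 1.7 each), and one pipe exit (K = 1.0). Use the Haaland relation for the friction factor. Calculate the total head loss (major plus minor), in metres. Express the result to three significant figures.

V = 4Q/(πD²) = 3.096 m/s; V²/2g = 0.4887 m
Re = 1.03×10^6, ε/D = 0.00154 → f = 0.02212 (Haaland)
Major: h_f = f(L/D)·V²/2g = 0.02212·5681·0.4887 = 61.40 m
Minor: ΣK = 26.0; h_m = ΣK·V²/2g = 12.71 m
Total H_L = 61.40 + 12.71 = 74.11 m

H_L ≈ 74.1 m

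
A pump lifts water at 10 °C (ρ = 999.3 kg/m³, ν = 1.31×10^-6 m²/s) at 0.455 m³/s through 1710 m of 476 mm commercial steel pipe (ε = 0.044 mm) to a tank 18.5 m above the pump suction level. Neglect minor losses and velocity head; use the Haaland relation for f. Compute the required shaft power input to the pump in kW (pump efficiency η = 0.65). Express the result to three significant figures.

V = 4Q/(πD²) = 2.557 m/s; Re = 9.29×10^5; ε/D = 9.24×10^-5; f = 0.01330
h_f = f(L/D)V²/2g = 15.92 m
Total head H = z + h_f = 18.5 + 15.92 = 34.42 m
P_hyd = ρgQH = 999.3·9.81·0.455·34.42 = 153.5 kW
P_shaft = P_hyd/η = 153.5/0.65 = 236.2 kW

P_shaft ≈ 236 kW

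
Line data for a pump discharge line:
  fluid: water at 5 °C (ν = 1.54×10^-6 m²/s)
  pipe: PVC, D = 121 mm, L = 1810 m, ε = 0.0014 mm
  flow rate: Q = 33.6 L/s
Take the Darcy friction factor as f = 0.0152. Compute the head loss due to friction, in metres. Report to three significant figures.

h_f ≈ 98.9 m

V = 4Q/(πD²) = 4·0.0336/(π·0.121²) = 2.922 m/s
h_f = f(L/D)V²/(2g) = 0.01520·(1810/0.121)·2.922²/(2·9.81) = 98.95 m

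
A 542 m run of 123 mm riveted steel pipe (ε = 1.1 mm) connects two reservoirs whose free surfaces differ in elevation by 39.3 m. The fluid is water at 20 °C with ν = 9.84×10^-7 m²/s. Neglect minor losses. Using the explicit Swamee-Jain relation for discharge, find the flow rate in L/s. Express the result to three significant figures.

Swamee-Jain (Type II): Q = -0.965·√(gD⁵h_f/L)·ln[ε/(3.7D) + √(3.17ν²L/(gD³h_f))]
√(gD⁵h_f/L) = √(9.81·0.123⁵·39.3/542) = 0.004475
ε/(3.7D) = 0.00242; √(3.17ν²L/(gD³h_f)) = 4.82×10^-5
Q = -0.965·0.004475·ln(0.002465) = 0.02593 m³/s
Check: V = 2.18 m/s, Re = 2.73×10^5, f = 0.03688, h_f = 39.5 m ≈ 39.3 m ✓

Q ≈ 25.9 L/s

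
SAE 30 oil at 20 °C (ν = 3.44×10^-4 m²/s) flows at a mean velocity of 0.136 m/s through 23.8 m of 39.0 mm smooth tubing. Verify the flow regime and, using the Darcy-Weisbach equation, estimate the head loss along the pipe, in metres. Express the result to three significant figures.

h_f ≈ 2.39 m

Re = VD/ν = 0.136·0.03900/3.44×10^-4 = 15.4 → laminar (Re < 2300)
f = 64/Re = 4.151
h_f = f(L/D)V²/(2g) = 4.151·(23.8/0.03900)·0.136²/(2·9.81) = 2.388 m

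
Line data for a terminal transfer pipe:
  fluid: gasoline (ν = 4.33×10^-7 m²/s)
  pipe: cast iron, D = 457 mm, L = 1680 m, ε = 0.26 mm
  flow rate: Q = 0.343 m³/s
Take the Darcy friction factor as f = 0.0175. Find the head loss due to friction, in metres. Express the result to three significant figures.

V = 4Q/(πD²) = 4·0.343/(π·0.457²) = 2.091 m/s
h_f = f(L/D)V²/(2g) = 0.01750·(1680/0.457)·2.091²/(2·9.81) = 14.34 m

h_f ≈ 14.3 m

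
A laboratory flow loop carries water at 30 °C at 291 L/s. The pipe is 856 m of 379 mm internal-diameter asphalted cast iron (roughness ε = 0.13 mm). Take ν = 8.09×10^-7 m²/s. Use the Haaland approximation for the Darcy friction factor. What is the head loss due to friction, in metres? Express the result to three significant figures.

h_f ≈ 12.2 m

V = 4Q/(πD²) = 4·0.291/(π·0.379²) = 2.579 m/s
Re = VD/ν = 2.579·0.379/8.09×10^-7 = 1.21×10^6 → turbulent
ε/D = 0.13/379 = 3.43×10^-4
Haaland: f = 0.01588
h_f = f(L/D)V²/(2g) = 0.01588·(856/0.379)·2.579²/(2·9.81) = 12.17 m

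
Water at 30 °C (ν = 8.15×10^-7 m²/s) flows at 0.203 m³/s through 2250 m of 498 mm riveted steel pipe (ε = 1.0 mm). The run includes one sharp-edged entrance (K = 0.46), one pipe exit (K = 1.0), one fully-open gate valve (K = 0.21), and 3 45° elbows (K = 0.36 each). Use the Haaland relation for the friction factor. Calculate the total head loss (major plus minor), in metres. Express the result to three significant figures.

H_L ≈ 6.09 m

V = 4Q/(πD²) = 1.042 m/s; V²/2g = 0.05536 m
Re = 6.37×10^5, ε/D = 0.00201 → f = 0.02375 (Haaland)
Major: h_f = f(L/D)·V²/2g = 0.02375·4518·0.05536 = 5.939 m
Minor: ΣK = 2.75; h_m = ΣK·V²/2g = 0.1522 m
Total H_L = 5.939 + 0.1522 = 6.092 m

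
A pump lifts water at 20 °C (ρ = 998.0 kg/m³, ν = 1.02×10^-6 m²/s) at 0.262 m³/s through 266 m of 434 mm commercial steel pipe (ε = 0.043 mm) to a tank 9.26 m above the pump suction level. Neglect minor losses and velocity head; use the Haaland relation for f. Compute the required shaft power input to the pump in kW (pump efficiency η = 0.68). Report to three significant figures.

P_shaft ≈ 40.0 kW

V = 4Q/(πD²) = 1.771 m/s; Re = 7.54×10^5; ε/D = 9.91×10^-5; f = 0.01365
h_f = f(L/D)V²/2g = 1.337 m
Total head H = z + h_f = 9.26 + 1.337 = 10.60 m
P_hyd = ρgQH = 998.0·9.81·0.262·10.60 = 27.18 kW
P_shaft = P_hyd/η = 27.18/0.68 = 39.98 kW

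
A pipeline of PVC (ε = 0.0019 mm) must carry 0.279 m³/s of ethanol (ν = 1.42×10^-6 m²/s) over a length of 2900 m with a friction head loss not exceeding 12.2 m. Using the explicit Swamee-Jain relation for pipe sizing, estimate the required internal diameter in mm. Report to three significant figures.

D ≈ 463 mm

Swamee-Jain (Type III): D = 0.66·[ε^1.25·(LQ²/(gh_f))^4.75 + ν·Q^9.4·(L/(gh_f))^5.2]^0.04
LQ²/(gh_f) = 1.886; L/(gh_f) = 24.23
Term 1 = ε^1.25·(…)^4.75 = 1.44×10^-6; Term 2 = ν·Q^9.4·(…)^5.2 = 1.38×10^-4
D = 0.66·(1.44×10^-6 + 1.38×10^-4)^0.04 = 0.4627 m = 463 mm
Check: V = 1.66 m/s, Re = 5.41×10^5, f = 0.01298, h_f = 11.4 m ≈ 12.2 m ✓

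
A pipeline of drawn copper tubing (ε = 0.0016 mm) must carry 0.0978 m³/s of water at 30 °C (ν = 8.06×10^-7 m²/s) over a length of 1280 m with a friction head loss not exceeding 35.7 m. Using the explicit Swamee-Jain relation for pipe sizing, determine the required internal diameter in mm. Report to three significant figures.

Swamee-Jain (Type III): D = 0.66·[ε^1.25·(LQ²/(gh_f))^4.75 + ν·Q^9.4·(L/(gh_f))^5.2]^0.04
LQ²/(gh_f) = 0.03496; L/(gh_f) = 3.655
Term 1 = ε^1.25·(…)^4.75 = 6.87×10^-15; Term 2 = ν·Q^9.4·(…)^5.2 = 2.20×10^-13
D = 0.66·(6.87×10^-15 + 2.20×10^-13)^0.04 = 0.2060 m = 206 mm
Check: V = 2.94 m/s, Re = 7.50×10^5, f = 0.01235, h_f = 33.7 m ≈ 35.7 m ✓

D ≈ 206 mm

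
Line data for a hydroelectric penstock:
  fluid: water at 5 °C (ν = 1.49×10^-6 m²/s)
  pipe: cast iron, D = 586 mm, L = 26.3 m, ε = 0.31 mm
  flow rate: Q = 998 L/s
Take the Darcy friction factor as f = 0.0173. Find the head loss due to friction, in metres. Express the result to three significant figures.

h_f ≈ 0.542 m

V = 4Q/(πD²) = 4·0.998/(π·0.586²) = 3.700 m/s
h_f = f(L/D)V²/(2g) = 0.01730·(26.3/0.586)·3.700²/(2·9.81) = 0.5419 m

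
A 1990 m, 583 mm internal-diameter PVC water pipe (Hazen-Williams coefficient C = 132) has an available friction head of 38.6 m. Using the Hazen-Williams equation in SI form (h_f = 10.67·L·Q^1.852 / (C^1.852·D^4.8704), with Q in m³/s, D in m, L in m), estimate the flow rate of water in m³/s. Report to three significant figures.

Rearranging: Q = [h_f·C^1.852·D^4.8704 / (10.67·L)]^(1/1.852)
Q = [38.6·132^1.852·0.583^4.8704 / (10.67·1990)]^0.540 = 1.058 m³/s

Q ≈ 1.06 m³/s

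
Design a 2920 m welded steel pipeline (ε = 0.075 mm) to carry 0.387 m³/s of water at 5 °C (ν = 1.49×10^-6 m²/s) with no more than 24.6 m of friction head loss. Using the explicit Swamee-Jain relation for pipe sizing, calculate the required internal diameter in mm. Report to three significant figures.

D ≈ 470 mm

Swamee-Jain (Type III): D = 0.66·[ε^1.25·(LQ²/(gh_f))^4.75 + ν·Q^9.4·(L/(gh_f))^5.2]^0.04
LQ²/(gh_f) = 1.812; L/(gh_f) = 12.10
Term 1 = ε^1.25·(…)^4.75 = 1.18×10^-4; Term 2 = ν·Q^9.4·(…)^5.2 = 8.47×10^-5
D = 0.66·(1.18×10^-4 + 8.47×10^-5)^0.04 = 0.4697 m = 470 mm
Check: V = 2.23 m/s, Re = 7.04×10^5, f = 0.01467, h_f = 23.2 m ≈ 24.6 m ✓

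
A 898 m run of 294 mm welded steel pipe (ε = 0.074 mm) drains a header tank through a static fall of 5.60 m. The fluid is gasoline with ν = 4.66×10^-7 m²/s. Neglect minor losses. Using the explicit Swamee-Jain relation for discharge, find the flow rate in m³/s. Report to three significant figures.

Q ≈ 0.104 m³/s

Swamee-Jain (Type II): Q = -0.965·√(gD⁵h_f/L)·ln[ε/(3.7D) + √(3.17ν²L/(gD³h_f))]
√(gD⁵h_f/L) = √(9.81·0.294⁵·5.60/898) = 0.01159
ε/(3.7D) = 6.80×10^-5; √(3.17ν²L/(gD³h_f)) = 2.10×10^-5
Q = -0.965·0.01159·ln(8.907×10^-5) = 0.1043 m³/s
Check: V = 1.54 m/s, Re = 9.70×10^5, f = 0.01533, h_f = 5.64 m ≈ 5.60 m ✓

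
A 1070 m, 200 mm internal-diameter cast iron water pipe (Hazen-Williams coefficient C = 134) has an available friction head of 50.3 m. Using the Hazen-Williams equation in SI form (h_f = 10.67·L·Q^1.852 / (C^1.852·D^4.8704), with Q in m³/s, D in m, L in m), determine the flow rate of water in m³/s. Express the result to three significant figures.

Q ≈ 0.104 m³/s

Rearranging: Q = [h_f·C^1.852·D^4.8704 / (10.67·L)]^(1/1.852)
Q = [50.3·134^1.852·0.200^4.8704 / (10.67·1070)]^0.540 = 0.1039 m³/s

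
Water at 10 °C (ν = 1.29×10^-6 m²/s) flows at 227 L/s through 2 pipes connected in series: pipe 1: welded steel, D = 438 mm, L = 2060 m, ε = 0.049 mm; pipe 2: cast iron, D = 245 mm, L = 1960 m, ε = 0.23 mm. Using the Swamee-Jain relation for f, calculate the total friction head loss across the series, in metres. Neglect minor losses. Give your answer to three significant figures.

H ≈ 195 m

Pipe 1: V = 1.507 m/s, Re = 5.12×10^5, ε/D = 1.12×10^-4, f = 0.01457, h_1 = f(L/D)V²/2g = 7.926 m
Pipe 2: V = 4.815 m/s, Re = 9.14×10^5, ε/D = 9.39×10^-4, f = 0.01978, h_2 = f(L/D)V²/2g = 187.0 m
Series → Q common, losses add: H = Σh = 194.9 m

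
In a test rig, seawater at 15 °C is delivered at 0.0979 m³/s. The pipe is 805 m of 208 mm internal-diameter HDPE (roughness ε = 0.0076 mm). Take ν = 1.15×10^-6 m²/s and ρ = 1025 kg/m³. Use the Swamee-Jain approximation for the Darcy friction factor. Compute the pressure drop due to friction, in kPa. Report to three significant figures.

V = 4Q/(πD²) = 4·0.0979/(π·0.208²) = 2.881 m/s
Re = VD/ν = 2.881·0.208/1.15×10^-6 = 5.21×10^5 → turbulent
ε/D = 0.0076/208 = 3.65×10^-5
Swamee-Jain: f = 0.01357
h_f = f(L/D)V²/(2g) = 0.01357·(805/0.208)·2.881²/(2·9.81) = 22.21 m
Δp = ρg·h_f = 1025·9.81·22.21 = 223.4 kPa

Δp ≈ 223 kPa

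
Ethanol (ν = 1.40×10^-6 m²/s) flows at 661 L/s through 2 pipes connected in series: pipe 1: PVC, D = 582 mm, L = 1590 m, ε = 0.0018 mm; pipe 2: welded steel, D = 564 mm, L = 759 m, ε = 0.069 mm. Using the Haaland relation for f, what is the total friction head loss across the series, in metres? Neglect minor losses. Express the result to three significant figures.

Pipe 1: V = 2.485 m/s, Re = 1.03×10^6, ε/D = 3.09×10^-6, f = 0.01158, h_1 = f(L/D)V²/2g = 9.950 m
Pipe 2: V = 2.646 m/s, Re = 1.07×10^6, ε/D = 1.22×10^-4, f = 0.01358, h_2 = f(L/D)V²/2g = 6.521 m
Series → Q common, losses add: H = Σh = 16.47 m

H ≈ 16.5 m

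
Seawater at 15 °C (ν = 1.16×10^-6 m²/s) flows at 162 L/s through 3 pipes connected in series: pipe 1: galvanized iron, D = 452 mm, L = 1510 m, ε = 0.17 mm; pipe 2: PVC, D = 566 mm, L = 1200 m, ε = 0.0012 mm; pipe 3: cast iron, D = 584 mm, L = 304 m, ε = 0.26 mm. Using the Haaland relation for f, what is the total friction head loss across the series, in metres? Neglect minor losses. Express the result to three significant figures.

Pipe 1: V = 1.010 m/s, Re = 3.93×10^5, ε/D = 3.76×10^-4, f = 0.01698, h_1 = f(L/D)V²/2g = 2.947 m
Pipe 2: V = 0.6439 m/s, Re = 3.14×10^5, ε/D = 2.12×10^-6, f = 0.01424, h_2 = f(L/D)V²/2g = 0.6378 m
Pipe 3: V = 0.6048 m/s, Re = 3.04×10^5, ε/D = 4.45×10^-4, f = 0.01773, h_3 = f(L/D)V²/2g = 0.1721 m
Series → Q common, losses add: H = Σh = 3.757 m

H ≈ 3.76 m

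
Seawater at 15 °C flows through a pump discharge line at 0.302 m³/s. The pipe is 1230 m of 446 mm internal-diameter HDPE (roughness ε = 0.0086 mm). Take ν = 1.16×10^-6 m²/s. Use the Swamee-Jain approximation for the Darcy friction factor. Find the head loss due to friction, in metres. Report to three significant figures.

V = 4Q/(πD²) = 4·0.302/(π·0.446²) = 1.933 m/s
Re = VD/ν = 1.933·0.446/1.16×10^-6 = 7.43×10^5 → turbulent
ε/D = 0.0086/446 = 1.93×10^-5
Swamee-Jain: f = 0.01260
h_f = f(L/D)V²/(2g) = 0.01260·(1230/0.446)·1.933²/(2·9.81) = 6.616 m

h_f ≈ 6.62 m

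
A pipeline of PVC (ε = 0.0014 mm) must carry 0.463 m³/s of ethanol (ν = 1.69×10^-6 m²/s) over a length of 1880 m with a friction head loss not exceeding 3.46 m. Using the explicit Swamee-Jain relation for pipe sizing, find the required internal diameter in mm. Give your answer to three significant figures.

D ≈ 669 mm

Swamee-Jain (Type III): D = 0.66·[ε^1.25·(LQ²/(gh_f))^4.75 + ν·Q^9.4·(L/(gh_f))^5.2]^0.04
LQ²/(gh_f) = 11.87; L/(gh_f) = 55.39
Term 1 = ε^1.25·(…)^4.75 = 0.00612; Term 2 = ν·Q^9.4·(…)^5.2 = 1.41
D = 0.66·(0.00612 + 1.41)^0.04 = 0.6693 m = 669 mm
Check: V = 1.32 m/s, Re = 5.21×10^5, f = 0.01303, h_f = 3.23 m ≈ 3.46 m ✓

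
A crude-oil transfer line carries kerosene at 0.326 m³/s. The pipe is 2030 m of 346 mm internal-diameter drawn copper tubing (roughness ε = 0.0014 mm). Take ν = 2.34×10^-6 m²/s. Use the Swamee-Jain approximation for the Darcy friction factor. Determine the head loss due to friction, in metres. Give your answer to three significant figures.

V = 4Q/(πD²) = 4·0.326/(π·0.346²) = 3.467 m/s
Re = VD/ν = 3.467·0.346/2.34×10^-6 = 5.13×10^5 → turbulent
ε/D = 0.0014/346 = 4.05×10^-6
Swamee-Jain: f = 0.01310
h_f = f(L/D)V²/(2g) = 0.01310·(2030/0.346)·3.467²/(2·9.81) = 47.09 m

h_f ≈ 47.1 m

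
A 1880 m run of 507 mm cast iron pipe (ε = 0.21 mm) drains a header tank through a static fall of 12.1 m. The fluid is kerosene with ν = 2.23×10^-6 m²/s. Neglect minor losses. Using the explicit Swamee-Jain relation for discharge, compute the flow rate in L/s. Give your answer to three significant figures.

Swamee-Jain (Type II): Q = -0.965·√(gD⁵h_f/L)·ln[ε/(3.7D) + √(3.17ν²L/(gD³h_f))]
√(gD⁵h_f/L) = √(9.81·0.507⁵·12.1/1880) = 0.04599
ε/(3.7D) = 1.12×10^-4; √(3.17ν²L/(gD³h_f)) = 4.38×10^-5
Q = -0.965·0.04599·ln(1.557×10^-4) = 0.3891 m³/s
Check: V = 1.93 m/s, Re = 4.38×10^5, f = 0.01735, h_f = 12.2 m ≈ 12.1 m ✓

Q ≈ 389 L/s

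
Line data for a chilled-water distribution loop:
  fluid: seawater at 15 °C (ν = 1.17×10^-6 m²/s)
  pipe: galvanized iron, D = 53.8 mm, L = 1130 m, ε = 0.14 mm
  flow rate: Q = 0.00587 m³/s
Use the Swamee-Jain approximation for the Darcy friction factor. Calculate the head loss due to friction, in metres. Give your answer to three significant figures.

h_f ≈ 190 m

V = 4Q/(πD²) = 4·0.00587/(π·0.0538²) = 2.582 m/s
Re = VD/ν = 2.582·0.0538/1.17×10^-6 = 1.19×10^5 → turbulent
ε/D = 0.14/53.8 = 0.00260
Swamee-Jain: f = 0.02659
h_f = f(L/D)V²/(2g) = 0.02659·(1130/0.0538)·2.582²/(2·9.81) = 189.8 m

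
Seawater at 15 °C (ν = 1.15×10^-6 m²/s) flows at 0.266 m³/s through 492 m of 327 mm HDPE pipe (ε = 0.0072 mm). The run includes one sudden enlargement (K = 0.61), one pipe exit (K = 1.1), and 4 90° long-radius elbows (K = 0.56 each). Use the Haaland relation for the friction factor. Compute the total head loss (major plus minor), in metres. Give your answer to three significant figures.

V = 4Q/(πD²) = 3.167 m/s; V²/2g = 0.5113 m
Re = 9.01×10^5, ε/D = 2.20×10^-5 → f = 0.01218 (Haaland)
Major: h_f = f(L/D)·V²/2g = 0.01218·1505·0.5113 = 9.370 m
Minor: ΣK = 3.95; h_m = ΣK·V²/2g = 2.020 m
Total H_L = 9.370 + 2.020 = 11.39 m

H_L ≈ 11.4 m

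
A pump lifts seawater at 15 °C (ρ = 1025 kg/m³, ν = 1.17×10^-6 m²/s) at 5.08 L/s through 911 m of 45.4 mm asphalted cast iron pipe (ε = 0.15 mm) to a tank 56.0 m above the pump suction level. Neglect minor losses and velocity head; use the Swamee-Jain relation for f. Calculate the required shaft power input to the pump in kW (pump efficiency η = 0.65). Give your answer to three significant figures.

V = 4Q/(πD²) = 3.138 m/s; Re = 1.22×10^5; ε/D = 0.00330; f = 0.02814
h_f = f(L/D)V²/2g = 283.4 m
Total head H = z + h_f = 56.0 + 283.4 = 339.4 m
P_hyd = ρgQH = 1025·9.81·0.00508·339.4 = 17.33 kW
P_shaft = P_hyd/η = 17.33/0.65 = 26.67 kW

P_shaft ≈ 26.7 kW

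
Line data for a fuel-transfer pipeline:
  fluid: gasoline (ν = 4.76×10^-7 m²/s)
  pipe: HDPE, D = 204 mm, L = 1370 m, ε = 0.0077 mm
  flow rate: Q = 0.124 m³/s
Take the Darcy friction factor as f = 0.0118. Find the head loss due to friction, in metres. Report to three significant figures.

V = 4Q/(πD²) = 4·0.124/(π·0.204²) = 3.794 m/s
h_f = f(L/D)V²/(2g) = 0.01180·(1370/0.204)·3.794²/(2·9.81) = 58.13 m

h_f ≈ 58.1 m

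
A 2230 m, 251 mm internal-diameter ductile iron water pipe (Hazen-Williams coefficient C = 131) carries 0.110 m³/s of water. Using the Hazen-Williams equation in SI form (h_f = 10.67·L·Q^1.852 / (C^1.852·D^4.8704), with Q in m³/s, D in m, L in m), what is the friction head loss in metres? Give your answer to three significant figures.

h_f ≈ 40.2 m

h_f = 10.67·2230·0.110^1.852 / (131^1.852·0.251^4.8704) = 40.16 m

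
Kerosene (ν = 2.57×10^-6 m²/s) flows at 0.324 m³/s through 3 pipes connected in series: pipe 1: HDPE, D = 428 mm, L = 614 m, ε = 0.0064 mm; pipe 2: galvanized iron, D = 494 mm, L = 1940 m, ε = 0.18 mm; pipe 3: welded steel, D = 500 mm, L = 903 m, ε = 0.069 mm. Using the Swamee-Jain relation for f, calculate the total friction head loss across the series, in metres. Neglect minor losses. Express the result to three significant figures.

Pipe 1: V = 2.252 m/s, Re = 3.75×10^5, ε/D = 1.50×10^-5, f = 0.01399, h_1 = f(L/D)V²/2g = 5.188 m
Pipe 2: V = 1.690 m/s, Re = 3.25×10^5, ε/D = 3.64×10^-4, f = 0.01738, h_2 = f(L/D)V²/2g = 9.943 m
Pipe 3: V = 1.650 m/s, Re = 3.21×10^5, ε/D = 1.38×10^-4, f = 0.01565, h_3 = f(L/D)V²/2g = 3.923 m
Series → Q common, losses add: H = Σh = 19.05 m

H ≈ 19.1 m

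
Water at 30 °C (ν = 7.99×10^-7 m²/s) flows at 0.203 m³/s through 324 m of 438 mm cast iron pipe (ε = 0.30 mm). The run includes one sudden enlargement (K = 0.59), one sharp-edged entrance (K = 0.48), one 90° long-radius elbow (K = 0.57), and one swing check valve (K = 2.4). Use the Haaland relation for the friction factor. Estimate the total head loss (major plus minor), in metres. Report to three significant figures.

V = 4Q/(πD²) = 1.347 m/s; V²/2g = 0.09252 m
Re = 7.39×10^5, ε/D = 6.85×10^-4 → f = 0.01845 (Haaland)
Major: h_f = f(L/D)·V²/2g = 0.01845·739.7·0.09252 = 1.263 m
Minor: ΣK = 4.04; h_m = ΣK·V²/2g = 0.3738 m
Total H_L = 1.263 + 0.3738 = 1.636 m

H_L ≈ 1.64 m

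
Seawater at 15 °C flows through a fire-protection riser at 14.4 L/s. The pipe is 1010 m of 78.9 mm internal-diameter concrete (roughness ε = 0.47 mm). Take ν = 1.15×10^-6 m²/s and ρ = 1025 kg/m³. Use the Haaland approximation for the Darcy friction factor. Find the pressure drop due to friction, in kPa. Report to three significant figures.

Δp ≈ 1850 kPa

V = 4Q/(πD²) = 4·0.0144/(π·0.0789²) = 2.945 m/s
Re = VD/ν = 2.945·0.0789/1.15×10^-6 = 2.02×10^5 → turbulent
ε/D = 0.47/78.9 = 0.00596
Haaland: f = 0.03249
h_f = f(L/D)V²/(2g) = 0.03249·(1010/0.0789)·2.945²/(2·9.81) = 183.9 m
Δp = ρg·h_f = 1025·9.81·183.9 = 1849 kPa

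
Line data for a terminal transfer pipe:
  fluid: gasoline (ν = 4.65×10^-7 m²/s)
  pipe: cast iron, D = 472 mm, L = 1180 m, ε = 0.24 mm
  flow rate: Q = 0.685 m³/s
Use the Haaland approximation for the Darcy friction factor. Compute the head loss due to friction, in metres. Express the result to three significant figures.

h_f ≈ 33.0 m

V = 4Q/(πD²) = 4·0.685/(π·0.472²) = 3.915 m/s
Re = VD/ν = 3.915·0.472/4.65×10^-7 = 3.97×10^6 → turbulent
ε/D = 0.24/472 = 5.08×10^-4
Haaland: f = 0.01691
h_f = f(L/D)V²/(2g) = 0.01691·(1180/0.472)·3.915²/(2·9.81) = 33.02 m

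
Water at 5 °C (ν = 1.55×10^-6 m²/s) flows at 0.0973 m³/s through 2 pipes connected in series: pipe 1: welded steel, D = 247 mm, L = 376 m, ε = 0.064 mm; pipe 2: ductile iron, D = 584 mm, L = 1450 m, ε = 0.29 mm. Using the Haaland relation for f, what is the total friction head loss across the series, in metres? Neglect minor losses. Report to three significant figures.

Pipe 1: V = 2.031 m/s, Re = 3.24×10^5, ε/D = 2.59×10^-4, f = 0.01639, h_1 = f(L/D)V²/2g = 5.244 m
Pipe 2: V = 0.3632 m/s, Re = 1.37×10^5, ε/D = 4.97×10^-4, f = 0.01932, h_2 = f(L/D)V²/2g = 0.3226 m
Series → Q common, losses add: H = Σh = 5.566 m

H ≈ 5.57 m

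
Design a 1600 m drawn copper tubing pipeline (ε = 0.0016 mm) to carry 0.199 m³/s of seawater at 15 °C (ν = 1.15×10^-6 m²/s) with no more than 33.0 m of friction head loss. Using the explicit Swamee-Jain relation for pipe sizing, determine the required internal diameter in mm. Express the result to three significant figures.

D ≈ 290 mm

Swamee-Jain (Type III): D = 0.66·[ε^1.25·(LQ²/(gh_f))^4.75 + ν·Q^9.4·(L/(gh_f))^5.2]^0.04
LQ²/(gh_f) = 0.1957; L/(gh_f) = 4.942
Term 1 = ε^1.25·(…)^4.75 = 2.46×10^-11; Term 2 = ν·Q^9.4·(…)^5.2 = 1.20×10^-9
D = 0.66·(2.46×10^-11 + 1.20×10^-9)^0.04 = 0.2904 m = 290 mm
Check: V = 3.00 m/s, Re = 7.59×10^5, f = 0.01228, h_f = 31.1 m ≈ 33.0 m ✓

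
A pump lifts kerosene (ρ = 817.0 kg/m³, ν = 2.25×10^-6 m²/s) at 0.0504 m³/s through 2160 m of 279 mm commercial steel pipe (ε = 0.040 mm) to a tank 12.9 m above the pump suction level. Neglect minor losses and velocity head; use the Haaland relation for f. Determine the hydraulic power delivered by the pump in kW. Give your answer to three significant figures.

V = 4Q/(πD²) = 0.8244 m/s; Re = 1.02×10^5; ε/D = 1.43×10^-4; f = 0.01840
h_f = f(L/D)V²/2g = 4.934 m
Total head H = z + h_f = 12.9 + 4.934 = 17.83 m
P_hyd = ρgQH = 817.0·9.81·0.0504·17.83 = 7.204 kW

P_hyd ≈ 7.20 kW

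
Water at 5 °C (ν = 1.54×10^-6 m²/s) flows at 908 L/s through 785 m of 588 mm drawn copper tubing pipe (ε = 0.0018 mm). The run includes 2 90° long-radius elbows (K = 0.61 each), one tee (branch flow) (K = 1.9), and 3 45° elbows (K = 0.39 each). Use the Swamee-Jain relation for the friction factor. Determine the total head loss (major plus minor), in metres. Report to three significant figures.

V = 4Q/(πD²) = 3.344 m/s; V²/2g = 0.5699 m
Re = 1.28×10^6, ε/D = 3.06×10^-6 → f = 0.01123 (Swamee-Jain)
Major: h_f = f(L/D)·V²/2g = 0.01123·1335·0.5699 = 8.547 m
Minor: ΣK = 4.29; h_m = ΣK·V²/2g = 2.445 m
Total H_L = 8.547 + 2.445 = 10.99 m

H_L ≈ 11.0 m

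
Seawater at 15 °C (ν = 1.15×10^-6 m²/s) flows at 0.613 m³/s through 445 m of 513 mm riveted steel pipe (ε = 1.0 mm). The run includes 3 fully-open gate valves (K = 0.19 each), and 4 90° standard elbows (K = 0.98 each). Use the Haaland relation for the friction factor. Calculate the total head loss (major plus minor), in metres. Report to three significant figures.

H_L ≈ 11.1 m

V = 4Q/(πD²) = 2.966 m/s; V²/2g = 0.4483 m
Re = 1.32×10^6, ε/D = 0.00195 → f = 0.02343 (Haaland)
Major: h_f = f(L/D)·V²/2g = 0.02343·867.4·0.4483 = 9.113 m
Minor: ΣK = 4.49; h_m = ΣK·V²/2g = 2.013 m
Total H_L = 9.113 + 2.013 = 11.13 m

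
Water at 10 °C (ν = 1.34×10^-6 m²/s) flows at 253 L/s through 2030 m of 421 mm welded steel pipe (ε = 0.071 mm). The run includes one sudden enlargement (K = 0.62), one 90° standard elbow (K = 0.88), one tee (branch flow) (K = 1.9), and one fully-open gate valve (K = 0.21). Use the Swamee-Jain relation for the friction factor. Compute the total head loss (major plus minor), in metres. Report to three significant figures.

H_L ≈ 12.8 m

V = 4Q/(πD²) = 1.817 m/s; V²/2g = 0.1684 m
Re = 5.71×10^5, ε/D = 1.69×10^-4 → f = 0.01503 (Swamee-Jain)
Major: h_f = f(L/D)·V²/2g = 0.01503·4822·0.1684 = 12.20 m
Minor: ΣK = 3.61; h_m = ΣK·V²/2g = 0.6078 m
Total H_L = 12.20 + 0.6078 = 12.81 m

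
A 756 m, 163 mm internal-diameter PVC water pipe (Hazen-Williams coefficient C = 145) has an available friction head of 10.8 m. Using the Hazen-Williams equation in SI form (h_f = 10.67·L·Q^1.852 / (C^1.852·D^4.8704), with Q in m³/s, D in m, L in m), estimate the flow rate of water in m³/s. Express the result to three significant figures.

Rearranging: Q = [h_f·C^1.852·D^4.8704 / (10.67·L)]^(1/1.852)
Q = [10.8·145^1.852·0.163^4.8704 / (10.67·756)]^0.540 = 0.03453 m³/s

Q ≈ 0.0345 m³/s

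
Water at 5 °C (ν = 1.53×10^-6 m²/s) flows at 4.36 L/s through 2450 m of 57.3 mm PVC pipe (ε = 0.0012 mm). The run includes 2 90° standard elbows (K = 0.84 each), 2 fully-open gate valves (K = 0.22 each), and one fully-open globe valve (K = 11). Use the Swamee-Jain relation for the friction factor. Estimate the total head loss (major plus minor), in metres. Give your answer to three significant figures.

V = 4Q/(πD²) = 1.691 m/s; V²/2g = 0.1457 m
Re = 6.33×10^4, ε/D = 2.09×10^-5 → f = 0.01980 (Swamee-Jain)
Major: h_f = f(L/D)·V²/2g = 0.01980·42757·0.1457 = 123.3 m
Minor: ΣK = 13.1; h_m = ΣK·V²/2g = 1.912 m
Total H_L = 123.3 + 1.912 = 125.2 m

H_L ≈ 125 m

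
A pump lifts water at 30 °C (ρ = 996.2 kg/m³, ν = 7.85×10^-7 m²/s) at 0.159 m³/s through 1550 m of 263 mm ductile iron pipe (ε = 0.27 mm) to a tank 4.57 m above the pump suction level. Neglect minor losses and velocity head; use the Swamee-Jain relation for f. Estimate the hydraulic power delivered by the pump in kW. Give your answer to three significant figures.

V = 4Q/(πD²) = 2.927 m/s; Re = 9.81×10^5; ε/D = 0.00103; f = 0.02016
h_f = f(L/D)V²/2g = 51.86 m
Total head H = z + h_f = 4.57 + 51.86 = 56.43 m
P_hyd = ρgQH = 996.2·9.81·0.159·56.43 = 87.69 kW

P_hyd ≈ 87.7 kW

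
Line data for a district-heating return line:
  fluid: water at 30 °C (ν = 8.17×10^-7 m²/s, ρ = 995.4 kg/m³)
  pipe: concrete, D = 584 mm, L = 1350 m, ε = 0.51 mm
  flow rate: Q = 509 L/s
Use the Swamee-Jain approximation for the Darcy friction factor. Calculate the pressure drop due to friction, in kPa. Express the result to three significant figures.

Δp ≈ 80.3 kPa

V = 4Q/(πD²) = 4·0.509/(π·0.584²) = 1.900 m/s
Re = VD/ν = 1.900·0.584/8.17×10^-7 = 1.36×10^6 → turbulent
ε/D = 0.51/584 = 8.73×10^-4
Swamee-Jain: f = 0.01933
h_f = f(L/D)V²/(2g) = 0.01933·(1350/0.584)·1.900²/(2·9.81) = 8.224 m
Δp = ρg·h_f = 995.4·9.81·8.224 = 80.30 kPa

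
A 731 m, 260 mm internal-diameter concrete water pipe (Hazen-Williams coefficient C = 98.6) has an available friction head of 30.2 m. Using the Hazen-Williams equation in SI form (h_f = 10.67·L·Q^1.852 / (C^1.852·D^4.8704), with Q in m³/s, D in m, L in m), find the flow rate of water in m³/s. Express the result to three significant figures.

Rearranging: Q = [h_f·C^1.852·D^4.8704 / (10.67·L)]^(1/1.852)
Q = [30.2·98.6^1.852·0.260^4.8704 / (10.67·731)]^0.540 = 0.1422 m³/s

Q ≈ 0.142 m³/s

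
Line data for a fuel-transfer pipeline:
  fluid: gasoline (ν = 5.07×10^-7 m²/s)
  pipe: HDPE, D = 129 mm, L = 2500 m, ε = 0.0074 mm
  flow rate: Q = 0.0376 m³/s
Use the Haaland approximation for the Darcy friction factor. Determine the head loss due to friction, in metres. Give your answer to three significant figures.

V = 4Q/(πD²) = 4·0.0376/(π·0.129²) = 2.877 m/s
Re = VD/ν = 2.877·0.129/5.07×10^-7 = 7.32×10^5 → turbulent
ε/D = 0.0074/129 = 5.74×10^-5
Haaland: f = 0.01310
h_f = f(L/D)V²/(2g) = 0.01310·(2500/0.129)·2.877²/(2·9.81) = 107.1 m

h_f ≈ 107 m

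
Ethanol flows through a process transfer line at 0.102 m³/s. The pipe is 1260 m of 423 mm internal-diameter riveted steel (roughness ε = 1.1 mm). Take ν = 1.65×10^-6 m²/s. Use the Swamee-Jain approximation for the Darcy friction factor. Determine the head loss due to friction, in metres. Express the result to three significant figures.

h_f ≈ 2.09 m

V = 4Q/(πD²) = 4·0.102/(π·0.423²) = 0.7258 m/s
Re = VD/ν = 0.7258·0.423/1.65×10^-6 = 1.86×10^5 → turbulent
ε/D = 1.1/423 = 0.00260
Swamee-Jain: f = 0.02613
h_f = f(L/D)V²/(2g) = 0.02613·(1260/0.423)·0.7258²/(2·9.81) = 2.090 m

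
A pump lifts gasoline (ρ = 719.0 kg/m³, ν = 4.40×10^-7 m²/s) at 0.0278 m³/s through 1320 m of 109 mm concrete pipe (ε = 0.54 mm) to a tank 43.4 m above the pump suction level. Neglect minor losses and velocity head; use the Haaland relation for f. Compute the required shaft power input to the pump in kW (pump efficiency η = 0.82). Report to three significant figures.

P_shaft ≈ 50.3 kW

V = 4Q/(πD²) = 2.979 m/s; Re = 7.38×10^5; ε/D = 0.00495; f = 0.03046
h_f = f(L/D)V²/2g = 166.9 m
Total head H = z + h_f = 43.4 + 166.9 = 210.3 m
P_hyd = ρgQH = 719.0·9.81·0.0278·210.3 = 41.23 kW
P_shaft = P_hyd/η = 41.23/0.82 = 50.28 kW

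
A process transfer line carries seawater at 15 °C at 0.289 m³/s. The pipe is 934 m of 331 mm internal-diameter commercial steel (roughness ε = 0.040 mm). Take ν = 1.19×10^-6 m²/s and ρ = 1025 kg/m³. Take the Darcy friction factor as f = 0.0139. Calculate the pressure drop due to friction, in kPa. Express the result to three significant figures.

Δp ≈ 227 kPa

V = 4Q/(πD²) = 4·0.289/(π·0.331²) = 3.359 m/s
h_f = f(L/D)V²/(2g) = 0.01390·(934/0.331)·3.359²/(2·9.81) = 22.55 m
Δp = ρg·h_f = 1025·9.81·22.55 = 226.7 kPa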